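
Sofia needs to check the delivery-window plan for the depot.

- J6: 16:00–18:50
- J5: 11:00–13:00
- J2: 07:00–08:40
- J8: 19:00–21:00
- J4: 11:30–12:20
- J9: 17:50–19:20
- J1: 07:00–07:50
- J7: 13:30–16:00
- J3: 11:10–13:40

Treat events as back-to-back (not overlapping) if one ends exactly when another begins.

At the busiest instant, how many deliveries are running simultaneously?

Sweep the timeline, counting +1 at each start and −1 at each end (ends before starts at a tie):
07:00 start J1 → 1
07:00 start J2 → 2
07:50 end J1 → 1
08:40 end J2 → 0
11:00 start J5 → 1
11:10 start J3 → 2
11:30 start J4 → 3
12:20 end J4 → 2
13:00 end J5 → 1
13:30 start J7 → 2
13:40 end J3 → 1
16:00 end J7 → 0
16:00 start J6 → 1
17:50 start J9 → 2
18:50 end J6 → 1
19:00 start J8 → 2
19:20 end J9 → 1
21:00 end J8 → 0
Peak is 3, at 11:30 (J3, J4, J5).

3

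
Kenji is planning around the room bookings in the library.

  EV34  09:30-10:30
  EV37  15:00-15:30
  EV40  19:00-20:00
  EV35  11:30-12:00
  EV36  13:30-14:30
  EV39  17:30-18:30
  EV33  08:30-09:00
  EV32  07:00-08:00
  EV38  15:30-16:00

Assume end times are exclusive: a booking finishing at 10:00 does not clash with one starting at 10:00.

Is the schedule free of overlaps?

Check each pair: they overlap iff neither finishes before the other starts.
Sorted by start: EV32, EV33, EV34, EV35, EV36, EV37, EV38, EV39, EV40.
EV33 starts after EV32 ends, so EV32 has no further overlaps.
EV34 starts after EV33 ends, so EV33 has no further overlaps.
EV35 starts after EV34 ends, so EV34 has no further overlaps.
EV36 starts after EV35 ends, so EV35 has no further overlaps.
EV37 starts after EV36 ends, so EV36 has no further overlaps.
EV38 starts exactly when EV37 ends (back-to-back, no overlap), so EV37 has no further overlaps.
EV39 starts after EV38 ends, so EV38 has no further overlaps.
EV40 starts after EV39 ends.
Every pair is clear; the schedule has no overlaps.

Yes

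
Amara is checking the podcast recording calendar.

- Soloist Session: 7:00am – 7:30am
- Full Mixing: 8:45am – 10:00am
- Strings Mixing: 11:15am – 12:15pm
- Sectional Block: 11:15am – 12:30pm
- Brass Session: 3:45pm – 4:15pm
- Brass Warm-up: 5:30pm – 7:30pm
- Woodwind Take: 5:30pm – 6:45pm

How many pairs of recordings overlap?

2

Sorted by start: Soloist Session, Full Mixing, Strings Mixing, Sectional Block, Brass Session, Brass Warm-up, Woodwind Take.
Full Mixing starts after Soloist Session ends — done with Soloist Session.
Strings Mixing starts after Full Mixing ends — done with Full Mixing.
Sectional Block starts before Strings Mixing ends → Strings Mixing and Sectional Block overlap.
Brass Session starts after Strings Mixing ends — done with Strings Mixing.
Brass Session starts after Sectional Block ends — done with Sectional Block.
Brass Warm-up starts after Brass Session ends — done with Brass Session.
Woodwind Take starts before Brass Warm-up ends → Brass Warm-up and Woodwind Take overlap.
Overlapping pairs: Brass Warm-up & Woodwind Take, Sectional Block & Strings Mixing — 2 in total.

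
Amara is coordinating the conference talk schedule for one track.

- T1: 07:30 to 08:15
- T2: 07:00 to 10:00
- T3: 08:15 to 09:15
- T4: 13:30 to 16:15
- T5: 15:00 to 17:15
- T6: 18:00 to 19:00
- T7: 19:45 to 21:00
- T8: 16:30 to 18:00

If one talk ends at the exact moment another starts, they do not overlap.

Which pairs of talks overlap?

Sorted by start: T2, T1, T3, T4, T5, T8, T6, T7.
T1 starts before T2 ends → T2 and T1 overlap.
T3 starts before T2 ends → T2 and T3 overlap.
T4 starts after T2 ends — done with T2.
T3 starts exactly when T1 ends (back-to-back, no overlap) — done with T1.
T4 starts after T3 ends — done with T3.
T5 starts before T4 ends → T4 and T5 overlap.
T8 starts after T4 ends — done with T4.
T8 starts before T5 ends → T5 and T8 overlap.
T6 starts after T5 ends — done with T5.
T6 starts exactly when T8 ends (back-to-back, no overlap) — done with T8.
T7 starts after T6 ends.

T1 & T2, T2 & T3, T4 & T5, T5 & T8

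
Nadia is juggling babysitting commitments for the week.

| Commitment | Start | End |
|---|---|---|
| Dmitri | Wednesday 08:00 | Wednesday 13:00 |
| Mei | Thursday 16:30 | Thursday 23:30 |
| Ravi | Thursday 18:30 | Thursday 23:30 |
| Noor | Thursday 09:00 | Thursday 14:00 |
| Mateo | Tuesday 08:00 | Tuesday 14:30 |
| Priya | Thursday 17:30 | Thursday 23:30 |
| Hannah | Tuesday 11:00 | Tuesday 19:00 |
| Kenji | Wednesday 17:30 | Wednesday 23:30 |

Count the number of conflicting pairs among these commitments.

4

Check each pair: they overlap iff neither finishes before the other starts.
Sorted by start: Mateo, Hannah, Dmitri, Kenji, Noor, Mei, Priya, Ravi.
Hannah starts before Mateo ends → Mateo and Hannah overlap.
Dmitri starts after Mateo ends; Mateo is clear from here.
Dmitri starts after Hannah ends; Hannah is clear from here.
Kenji starts after Dmitri ends; Dmitri is clear from here.
Noor starts after Kenji ends; Kenji is clear from here.
Mei starts after Noor ends; Noor is clear from here.
Priya starts before Mei ends → Mei and Priya overlap.
Ravi starts before Mei ends → Mei and Ravi overlap.
Ravi starts before Priya ends → Priya and Ravi overlap.
Overlapping pairs: Hannah & Mateo, Mei & Priya, Mei & Ravi, Priya & Ravi — 4 in total.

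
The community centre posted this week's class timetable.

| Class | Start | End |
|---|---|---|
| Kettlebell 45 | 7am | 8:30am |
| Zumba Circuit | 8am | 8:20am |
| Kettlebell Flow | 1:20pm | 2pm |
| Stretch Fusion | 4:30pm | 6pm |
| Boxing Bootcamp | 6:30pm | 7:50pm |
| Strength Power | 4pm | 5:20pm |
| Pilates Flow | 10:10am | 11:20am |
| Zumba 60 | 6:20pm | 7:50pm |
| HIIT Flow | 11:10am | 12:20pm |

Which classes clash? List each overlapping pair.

Check each pair: they overlap iff neither finishes before the other starts.
Sorted by start: Kettlebell 45, Zumba Circuit, Pilates Flow, HIIT Flow, Kettlebell Flow, Strength Power, Stretch Fusion, Zumba 60, Boxing Bootcamp.
Zumba Circuit starts before Kettlebell 45 ends → Kettlebell 45 and Zumba Circuit overlap.
Pilates Flow starts after Kettlebell 45 ends, so nothing later overlaps Kettlebell 45 either.
Pilates Flow starts after Zumba Circuit ends, so nothing later overlaps Zumba Circuit either.
HIIT Flow starts before Pilates Flow ends → Pilates Flow and HIIT Flow overlap.
Kettlebell Flow starts after Pilates Flow ends, so nothing later overlaps Pilates Flow either.
Kettlebell Flow starts after HIIT Flow ends, so nothing later overlaps HIIT Flow either.
Strength Power starts after Kettlebell Flow ends, so nothing later overlaps Kettlebell Flow either.
Stretch Fusion starts before Strength Power ends → Strength Power and Stretch Fusion overlap.
Zumba 60 starts after Strength Power ends, so nothing later overlaps Strength Power either.
Zumba 60 starts after Stretch Fusion ends, so nothing later overlaps Stretch Fusion either.
Boxing Bootcamp starts before Zumba 60 ends → Zumba 60 and Boxing Bootcamp overlap.

Boxing Bootcamp & Zumba 60, HIIT Flow & Pilates Flow, Kettlebell 45 & Zumba Circuit, Strength Power & Stretch Fusion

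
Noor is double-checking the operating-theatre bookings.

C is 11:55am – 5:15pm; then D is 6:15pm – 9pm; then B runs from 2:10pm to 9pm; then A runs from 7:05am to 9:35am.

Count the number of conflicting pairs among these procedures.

2

Sorted by start: A, C, B, D.
C starts after A ends, so nothing later overlaps A either.
B starts before C ends → C and B overlap.
D starts after C ends.
D starts before B ends → B and D overlap.
Overlapping pairs: B & C, B & D — 2 in total.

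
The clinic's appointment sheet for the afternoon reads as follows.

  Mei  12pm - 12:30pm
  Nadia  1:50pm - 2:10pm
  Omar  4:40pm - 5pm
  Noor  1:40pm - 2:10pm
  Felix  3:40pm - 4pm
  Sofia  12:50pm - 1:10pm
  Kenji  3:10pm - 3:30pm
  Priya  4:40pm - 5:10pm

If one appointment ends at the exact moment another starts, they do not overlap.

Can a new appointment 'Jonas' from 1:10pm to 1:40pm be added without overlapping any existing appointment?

Yes — the slot is free

Mei: ends 12:30pm at or before Jonas starts 1:10pm → clear.
Sofia: ends 1:10pm at or before Jonas starts 1:10pm → clear.
Noor: starts 1:40pm at or after Jonas ends 1:40pm → clear.
Nadia: starts 1:50pm at or after Jonas ends 1:40pm → clear.
Kenji: starts 3:10pm at or after Jonas ends 1:40pm → clear.
Felix: starts 3:40pm at or after Jonas ends 1:40pm → clear.
Priya: starts 4:40pm at or after Jonas ends 1:40pm → clear.
Omar: starts 4:40pm at or after Jonas ends 1:40pm → clear.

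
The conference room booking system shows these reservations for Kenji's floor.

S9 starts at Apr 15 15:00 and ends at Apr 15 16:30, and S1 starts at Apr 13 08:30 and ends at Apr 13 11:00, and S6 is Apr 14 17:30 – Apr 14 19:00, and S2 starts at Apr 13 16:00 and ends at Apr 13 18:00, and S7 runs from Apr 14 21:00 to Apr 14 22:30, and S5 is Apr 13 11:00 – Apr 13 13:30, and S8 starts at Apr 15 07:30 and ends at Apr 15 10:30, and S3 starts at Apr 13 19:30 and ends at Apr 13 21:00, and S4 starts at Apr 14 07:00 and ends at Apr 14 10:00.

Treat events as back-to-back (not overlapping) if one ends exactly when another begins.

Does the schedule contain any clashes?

Sorted by start: S1, S5, S2, S3, S4, S6, S7, S8, S9.
S5 starts exactly when S1 ends (back-to-back, no overlap), so nothing later overlaps S1 either.
S2 starts after S5 ends, so nothing later overlaps S5 either.
S3 starts after S2 ends, so nothing later overlaps S2 either.
S4 starts after S3 ends, so nothing later overlaps S3 either.
S6 starts after S4 ends, so nothing later overlaps S4 either.
S7 starts after S6 ends, so nothing later overlaps S6 either.
S8 starts after S7 ends, so nothing later overlaps S7 either.
S9 starts after S8 ends.
Every pair is clear; the schedule has no overlaps.

No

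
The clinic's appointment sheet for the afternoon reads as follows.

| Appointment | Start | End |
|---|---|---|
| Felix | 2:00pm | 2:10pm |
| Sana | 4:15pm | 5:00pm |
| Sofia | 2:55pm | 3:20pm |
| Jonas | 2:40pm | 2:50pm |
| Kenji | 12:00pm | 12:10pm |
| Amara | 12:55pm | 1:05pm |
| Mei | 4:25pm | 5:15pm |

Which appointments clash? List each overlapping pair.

Sorted by start: Kenji, Amara, Felix, Jonas, Sofia, Sana, Mei.
Amara starts after Kenji ends — done with Kenji.
Felix starts after Amara ends — done with Amara.
Jonas starts after Felix ends — done with Felix.
Sofia starts after Jonas ends — done with Jonas.
Sana starts after Sofia ends — done with Sofia.
Mei starts before Sana ends → Sana and Mei overlap.

Mei & Sana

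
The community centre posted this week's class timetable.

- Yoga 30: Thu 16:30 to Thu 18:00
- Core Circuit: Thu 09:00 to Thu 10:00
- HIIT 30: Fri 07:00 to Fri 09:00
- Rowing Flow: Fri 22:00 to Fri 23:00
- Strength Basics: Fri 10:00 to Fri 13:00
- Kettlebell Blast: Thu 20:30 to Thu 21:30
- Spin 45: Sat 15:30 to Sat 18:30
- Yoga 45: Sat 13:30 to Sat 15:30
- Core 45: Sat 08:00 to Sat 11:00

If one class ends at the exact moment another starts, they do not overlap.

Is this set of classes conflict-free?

Yes

Check each pair: they overlap iff neither finishes before the other starts.
Sorted by start: Core Circuit, Yoga 30, Kettlebell Blast, HIIT 30, Strength Basics, Rowing Flow, Core 45, Yoga 45, Spin 45.
Yoga 30 starts after Core Circuit ends, so nothing later overlaps Core Circuit either.
Kettlebell Blast starts after Yoga 30 ends, so nothing later overlaps Yoga 30 either.
HIIT 30 starts after Kettlebell Blast ends, so nothing later overlaps Kettlebell Blast either.
Strength Basics starts after HIIT 30 ends, so nothing later overlaps HIIT 30 either.
Rowing Flow starts after Strength Basics ends, so nothing later overlaps Strength Basics either.
Core 45 starts after Rowing Flow ends, so nothing later overlaps Rowing Flow either.
Yoga 45 starts after Core 45 ends, so nothing later overlaps Core 45 either.
Spin 45 starts exactly when Yoga 45 ends (back-to-back, no overlap).
Every pair is clear; the schedule has no overlaps.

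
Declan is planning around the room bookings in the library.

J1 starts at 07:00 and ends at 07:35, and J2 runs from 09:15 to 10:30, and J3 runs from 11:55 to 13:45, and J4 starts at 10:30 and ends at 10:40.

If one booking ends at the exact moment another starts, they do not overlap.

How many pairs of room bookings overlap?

Two intervals overlap when each starts before the other ends.
Sorted by start: J1, J2, J4, J3.
J2 starts after J1 ends — done with J1.
J4 starts exactly when J2 ends (back-to-back, no overlap) — done with J2.
J3 starts after J4 ends.
No pair overlaps.

0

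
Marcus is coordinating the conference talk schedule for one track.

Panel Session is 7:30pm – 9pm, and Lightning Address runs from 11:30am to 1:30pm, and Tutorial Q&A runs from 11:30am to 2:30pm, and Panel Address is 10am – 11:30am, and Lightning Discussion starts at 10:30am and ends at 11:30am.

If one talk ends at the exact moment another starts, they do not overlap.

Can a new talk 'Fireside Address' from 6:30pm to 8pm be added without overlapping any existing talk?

Panel Address: ends 11:30am at or before Fireside Address starts 6:30pm → clear.
Lightning Discussion: ends 11:30am at or before Fireside Address starts 6:30pm → clear.
Tutorial Q&A: ends 2:30pm at or before Fireside Address starts 6:30pm → clear.
Lightning Address: ends 1:30pm at or before Fireside Address starts 6:30pm → clear.
Panel Session: starts 7:30pm before Fireside Address ends 8pm, and ends 9pm after Fireside Address starts 6:30pm → overlap.
Fireside Address overlaps Panel Session.

No — it overlaps Panel Session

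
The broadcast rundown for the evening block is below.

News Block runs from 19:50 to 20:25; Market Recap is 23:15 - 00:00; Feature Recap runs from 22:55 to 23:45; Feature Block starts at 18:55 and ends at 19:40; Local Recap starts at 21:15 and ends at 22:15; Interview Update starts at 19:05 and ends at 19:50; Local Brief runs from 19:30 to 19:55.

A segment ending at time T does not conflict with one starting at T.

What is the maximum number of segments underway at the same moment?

3

Sweep the timeline, counting +1 at each start and −1 at each end (ends before starts at a tie):
18:55 start Feature Block → 1
19:05 start Interview Update → 2
19:30 start Local Brief → 3
19:40 end Feature Block → 2
19:50 end Interview Update → 1
19:50 start News Block → 2
19:55 end Local Brief → 1
20:25 end News Block → 0
21:15 start Local Recap → 1
22:15 end Local Recap → 0
22:55 start Feature Recap → 1
23:15 start Market Recap → 2
23:45 end Feature Recap → 1
00:00 end Market Recap → 0
Peak is 3, at 19:30 (Feature Block, Interview Update, Local Brief).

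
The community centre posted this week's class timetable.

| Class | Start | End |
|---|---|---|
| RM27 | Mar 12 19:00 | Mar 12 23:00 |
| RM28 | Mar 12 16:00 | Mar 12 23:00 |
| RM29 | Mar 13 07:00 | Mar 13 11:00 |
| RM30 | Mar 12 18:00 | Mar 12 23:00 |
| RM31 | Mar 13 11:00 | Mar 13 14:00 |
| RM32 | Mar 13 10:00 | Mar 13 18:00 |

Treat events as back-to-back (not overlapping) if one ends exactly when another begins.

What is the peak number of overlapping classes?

3

Sort all start/end points and keep a running count:
Mar 12 16:00 start RM28 → 1
Mar 12 18:00 start RM30 → 2
Mar 12 19:00 start RM27 → 3
Mar 12 23:00 end RM27 → 2
Mar 12 23:00 end RM28 → 1
Mar 12 23:00 end RM30 → 0
Mar 13 07:00 start RM29 → 1
Mar 13 10:00 start RM32 → 2
Mar 13 11:00 end RM29 → 1
Mar 13 11:00 start RM31 → 2
Mar 13 14:00 end RM31 → 1
Mar 13 18:00 end RM32 → 0
Peak is 3, at Mar 12 19:00 (RM27, RM28, RM30).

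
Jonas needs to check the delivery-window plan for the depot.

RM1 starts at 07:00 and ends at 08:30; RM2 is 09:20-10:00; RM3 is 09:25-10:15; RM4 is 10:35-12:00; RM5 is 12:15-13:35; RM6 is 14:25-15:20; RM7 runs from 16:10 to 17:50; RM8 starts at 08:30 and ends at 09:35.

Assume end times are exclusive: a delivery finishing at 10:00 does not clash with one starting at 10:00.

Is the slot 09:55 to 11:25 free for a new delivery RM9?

No — it overlaps RM2, RM3, RM4

RM1: ends 08:30 at or before RM9 starts 09:55 → clear.
RM8: ends 09:35 at or before RM9 starts 09:55 → clear.
RM2: starts 09:20 before RM9 ends 11:25, and ends 10:00 after RM9 starts 09:55 → overlap.
RM3: starts 09:25 before RM9 ends 11:25, and ends 10:15 after RM9 starts 09:55 → overlap.
RM4: starts 10:35 before RM9 ends 11:25, and ends 12:00 after RM9 starts 09:55 → overlap.
RM5: starts 12:15 at or after RM9 ends 11:25 → clear.
RM6: starts 14:25 at or after RM9 ends 11:25 → clear.
RM7: starts 16:10 at or after RM9 ends 11:25 → clear.
RM9 overlaps RM2, RM3, RM4.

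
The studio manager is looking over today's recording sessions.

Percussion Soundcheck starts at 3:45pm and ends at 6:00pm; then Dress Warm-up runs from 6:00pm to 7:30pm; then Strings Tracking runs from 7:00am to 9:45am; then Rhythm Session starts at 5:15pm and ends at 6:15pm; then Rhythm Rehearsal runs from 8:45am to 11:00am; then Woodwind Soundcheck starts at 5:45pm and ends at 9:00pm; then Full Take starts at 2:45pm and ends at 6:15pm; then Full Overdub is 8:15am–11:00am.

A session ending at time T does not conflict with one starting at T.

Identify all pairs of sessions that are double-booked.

Dress Warm-up & Full Take, Dress Warm-up & Rhythm Session, Dress Warm-up & Woodwind Soundcheck, Full Overdub & Rhythm Rehearsal, Full Overdub & Strings Tracking, Full Take & Percussion Soundcheck, Full Take & Rhythm Session, Full Take & Woodwind Soundcheck, Percussion Soundcheck & Rhythm Session, Percussion Soundcheck & Woodwind Soundcheck, Rhythm Rehearsal & Strings Tracking, Rhythm Session & Woodwind Soundcheck

Sorted by start: Strings Tracking, Full Overdub, Rhythm Rehearsal, Full Take, Percussion Soundcheck, Rhythm Session, Woodwind Soundcheck, Dress Warm-up.
Full Overdub starts before Strings Tracking ends → Strings Tracking and Full Overdub overlap.
Rhythm Rehearsal starts before Strings Tracking ends → Strings Tracking and Rhythm Rehearsal overlap.
Full Take starts after Strings Tracking ends, so Strings Tracking has no further overlaps.
Rhythm Rehearsal starts before Full Overdub ends → Full Overdub and Rhythm Rehearsal overlap.
Full Take starts after Full Overdub ends, so Full Overdub has no further overlaps.
Full Take starts after Rhythm Rehearsal ends, so Rhythm Rehearsal has no further overlaps.
Percussion Soundcheck starts before Full Take ends → Full Take and Percussion Soundcheck overlap.
Rhythm Session starts before Full Take ends → Full Take and Rhythm Session overlap.
Woodwind Soundcheck starts before Full Take ends → Full Take and Woodwind Soundcheck overlap.
Dress Warm-up starts before Full Take ends → Full Take and Dress Warm-up overlap.
Rhythm Session starts before Percussion Soundcheck ends → Percussion Soundcheck and Rhythm Session overlap.
Woodwind Soundcheck starts before Percussion Soundcheck ends → Percussion Soundcheck and Woodwind Soundcheck overlap.
Dress Warm-up starts exactly when Percussion Soundcheck ends (back-to-back, no overlap).
Woodwind Soundcheck starts before Rhythm Session ends → Rhythm Session and Woodwind Soundcheck overlap.
Dress Warm-up starts before Rhythm Session ends → Rhythm Session and Dress Warm-up overlap.
Dress Warm-up starts before Woodwind Soundcheck ends → Woodwind Soundcheck and Dress Warm-up overlap.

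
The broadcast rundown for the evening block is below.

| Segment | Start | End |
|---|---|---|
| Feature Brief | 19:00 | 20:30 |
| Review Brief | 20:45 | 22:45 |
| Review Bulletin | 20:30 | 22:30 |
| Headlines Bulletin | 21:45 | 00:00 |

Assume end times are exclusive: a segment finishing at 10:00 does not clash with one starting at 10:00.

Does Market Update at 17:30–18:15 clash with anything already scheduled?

Feature Brief: starts 19:00 at or after Market Update ends 18:15 → clear.
Review Bulletin: starts 20:30 at or after Market Update ends 18:15 → clear.
Review Brief: starts 20:45 at or after Market Update ends 18:15 → clear.
Headlines Bulletin: starts 21:45 at or after Market Update ends 18:15 → clear.

No — it doesn't clash with anything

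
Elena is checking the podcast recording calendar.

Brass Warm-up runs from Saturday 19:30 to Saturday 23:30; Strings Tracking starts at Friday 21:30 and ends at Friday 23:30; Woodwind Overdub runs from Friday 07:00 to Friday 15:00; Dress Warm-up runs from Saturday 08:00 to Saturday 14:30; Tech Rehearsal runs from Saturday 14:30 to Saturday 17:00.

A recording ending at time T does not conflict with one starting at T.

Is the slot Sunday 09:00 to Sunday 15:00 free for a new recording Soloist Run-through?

Woodwind Overdub: ends Friday 15:00 at or before Soloist Run-through starts Sunday 09:00 → clear.
Strings Tracking: ends Friday 23:30 at or before Soloist Run-through starts Sunday 09:00 → clear.
Dress Warm-up: ends Saturday 14:30 at or before Soloist Run-through starts Sunday 09:00 → clear.
Tech Rehearsal: ends Saturday 17:00 at or before Soloist Run-through starts Sunday 09:00 → clear.
Brass Warm-up: ends Saturday 23:30 at or before Soloist Run-through starts Sunday 09:00 → clear.

Yes — the slot is free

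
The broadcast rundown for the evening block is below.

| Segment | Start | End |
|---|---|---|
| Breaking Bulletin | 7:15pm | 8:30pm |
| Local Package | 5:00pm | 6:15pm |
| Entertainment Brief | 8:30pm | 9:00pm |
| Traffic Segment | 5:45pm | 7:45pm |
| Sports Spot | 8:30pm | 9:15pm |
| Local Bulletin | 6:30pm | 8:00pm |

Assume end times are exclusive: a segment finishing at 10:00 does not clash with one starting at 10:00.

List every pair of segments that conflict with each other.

Breaking Bulletin & Local Bulletin, Breaking Bulletin & Traffic Segment, Entertainment Brief & Sports Spot, Local Bulletin & Traffic Segment, Local Package & Traffic Segment

Sorted by start: Local Package, Traffic Segment, Local Bulletin, Breaking Bulletin, Sports Spot, Entertainment Brief.
Traffic Segment starts before Local Package ends → Local Package and Traffic Segment overlap.
Local Bulletin starts after Local Package ends — done with Local Package.
Local Bulletin starts before Traffic Segment ends → Traffic Segment and Local Bulletin overlap.
Breaking Bulletin starts before Traffic Segment ends → Traffic Segment and Breaking Bulletin overlap.
Sports Spot starts after Traffic Segment ends — done with Traffic Segment.
Breaking Bulletin starts before Local Bulletin ends → Local Bulletin and Breaking Bulletin overlap.
Sports Spot starts after Local Bulletin ends — done with Local Bulletin.
Sports Spot starts exactly when Breaking Bulletin ends (back-to-back, no overlap) — done with Breaking Bulletin.
Entertainment Brief starts before Sports Spot ends → Sports Spot and Entertainment Brief overlap.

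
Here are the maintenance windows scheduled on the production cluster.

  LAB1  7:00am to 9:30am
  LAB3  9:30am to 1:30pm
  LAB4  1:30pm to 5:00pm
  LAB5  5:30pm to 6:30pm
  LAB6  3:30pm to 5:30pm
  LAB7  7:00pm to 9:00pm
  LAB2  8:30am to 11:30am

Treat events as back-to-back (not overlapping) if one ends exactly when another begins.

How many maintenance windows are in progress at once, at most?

2

Sweep the timeline, counting +1 at each start and −1 at each end (ends before starts at a tie):
7:00am start LAB1 → 1
8:30am start LAB2 → 2
9:30am end LAB1 → 1
9:30am start LAB3 → 2
11:30am end LAB2 → 1
1:30pm end LAB3 → 0
1:30pm start LAB4 → 1
3:30pm start LAB6 → 2
5:00pm end LAB4 → 1
5:30pm end LAB6 → 0
5:30pm start LAB5 → 1
6:30pm end LAB5 → 0
7:00pm start LAB7 → 1
9:00pm end LAB7 → 0
Peak is 2, at 8:30am (LAB1, LAB2).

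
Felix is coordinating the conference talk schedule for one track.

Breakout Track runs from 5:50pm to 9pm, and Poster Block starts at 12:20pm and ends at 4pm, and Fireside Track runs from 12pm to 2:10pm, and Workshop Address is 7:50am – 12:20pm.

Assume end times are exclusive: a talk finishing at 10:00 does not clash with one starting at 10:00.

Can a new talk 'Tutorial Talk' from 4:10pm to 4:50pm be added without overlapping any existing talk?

Yes — the slot is free

Workshop Address: ends 12:20pm at or before Tutorial Talk starts 4:10pm → clear.
Fireside Track: ends 2:10pm at or before Tutorial Talk starts 4:10pm → clear.
Poster Block: ends 4pm at or before Tutorial Talk starts 4:10pm → clear.
Breakout Track: starts 5:50pm at or after Tutorial Talk ends 4:50pm → clear.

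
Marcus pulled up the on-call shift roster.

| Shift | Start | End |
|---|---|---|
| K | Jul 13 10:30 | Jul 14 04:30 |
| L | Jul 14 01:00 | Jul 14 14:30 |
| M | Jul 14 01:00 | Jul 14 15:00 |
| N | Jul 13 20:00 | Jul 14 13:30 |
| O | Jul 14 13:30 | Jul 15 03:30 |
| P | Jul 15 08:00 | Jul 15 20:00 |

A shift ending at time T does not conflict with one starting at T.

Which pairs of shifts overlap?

K & L, K & M, K & N, L & M, L & N, L & O, M & N, M & O

Sorted by start: K, N, L, M, O, P.
N starts before K ends → K and N overlap.
L starts before K ends → K and L overlap.
M starts before K ends → K and M overlap.
O starts after K ends; K is clear from here.
L starts before N ends → N and L overlap.
M starts before N ends → N and M overlap.
O starts exactly when N ends (back-to-back, no overlap); N is clear from here.
M starts before L ends → L and M overlap.
O starts before L ends → L and O overlap.
P starts after L ends.
O starts before M ends → M and O overlap.
P starts after M ends.
P starts after O ends.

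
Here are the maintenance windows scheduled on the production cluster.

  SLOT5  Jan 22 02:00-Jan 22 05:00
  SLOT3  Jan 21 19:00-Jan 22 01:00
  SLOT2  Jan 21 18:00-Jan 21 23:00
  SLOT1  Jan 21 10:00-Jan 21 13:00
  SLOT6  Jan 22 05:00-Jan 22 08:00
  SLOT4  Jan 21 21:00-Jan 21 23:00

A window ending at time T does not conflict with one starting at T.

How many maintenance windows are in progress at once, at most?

3

Sort all start/end points and keep a running count:
Jan 21 10:00 start SLOT1 → 1
Jan 21 13:00 end SLOT1 → 0
Jan 21 18:00 start SLOT2 → 1
Jan 21 19:00 start SLOT3 → 2
Jan 21 21:00 start SLOT4 → 3
Jan 21 23:00 end SLOT2 → 2
Jan 21 23:00 end SLOT4 → 1
Jan 22 01:00 end SLOT3 → 0
Jan 22 02:00 start SLOT5 → 1
Jan 22 05:00 end SLOT5 → 0
Jan 22 05:00 start SLOT6 → 1
Jan 22 08:00 end SLOT6 → 0
Peak is 3, at Jan 21 21:00 (SLOT2, SLOT3, SLOT4).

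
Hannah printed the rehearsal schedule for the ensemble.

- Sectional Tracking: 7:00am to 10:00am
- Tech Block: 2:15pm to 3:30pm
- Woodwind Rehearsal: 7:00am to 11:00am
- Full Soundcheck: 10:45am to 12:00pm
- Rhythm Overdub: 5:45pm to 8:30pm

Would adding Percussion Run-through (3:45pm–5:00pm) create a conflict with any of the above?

No — it doesn't clash with anything

Woodwind Rehearsal: ends 11:00am at or before Percussion Run-through starts 3:45pm → clear.
Sectional Tracking: ends 10:00am at or before Percussion Run-through starts 3:45pm → clear.
Full Soundcheck: ends 12:00pm at or before Percussion Run-through starts 3:45pm → clear.
Tech Block: ends 3:30pm at or before Percussion Run-through starts 3:45pm → clear.
Rhythm Overdub: starts 5:45pm at or after Percussion Run-through ends 5:00pm → clear.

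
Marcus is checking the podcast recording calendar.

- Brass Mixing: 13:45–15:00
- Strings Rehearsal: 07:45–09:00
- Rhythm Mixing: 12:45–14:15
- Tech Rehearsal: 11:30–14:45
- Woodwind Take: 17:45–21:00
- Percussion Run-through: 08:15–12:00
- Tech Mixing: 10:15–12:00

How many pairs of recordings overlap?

7

Sorted by start: Strings Rehearsal, Percussion Run-through, Tech Mixing, Tech Rehearsal, Rhythm Mixing, Brass Mixing, Woodwind Take.
Percussion Run-through starts before Strings Rehearsal ends → Strings Rehearsal and Percussion Run-through overlap.
Tech Mixing starts after Strings Rehearsal ends, so Strings Rehearsal has no further overlaps.
Tech Mixing starts before Percussion Run-through ends → Percussion Run-through and Tech Mixing overlap.
Tech Rehearsal starts before Percussion Run-through ends → Percussion Run-through and Tech Rehearsal overlap.
Rhythm Mixing starts after Percussion Run-through ends, so Percussion Run-through has no further overlaps.
Tech Rehearsal starts before Tech Mixing ends → Tech Mixing and Tech Rehearsal overlap.
Rhythm Mixing starts after Tech Mixing ends, so Tech Mixing has no further overlaps.
Rhythm Mixing starts before Tech Rehearsal ends → Tech Rehearsal and Rhythm Mixing overlap.
Brass Mixing starts before Tech Rehearsal ends → Tech Rehearsal and Brass Mixing overlap.
Woodwind Take starts after Tech Rehearsal ends.
Brass Mixing starts before Rhythm Mixing ends → Rhythm Mixing and Brass Mixing overlap.
Woodwind Take starts after Rhythm Mixing ends.
Woodwind Take starts after Brass Mixing ends.
Overlapping pairs: Brass Mixing & Rhythm Mixing, Brass Mixing & Tech Rehearsal, Percussion Run-through & Strings Rehearsal, Percussion Run-through & Tech Mixing, Percussion Run-through & Tech Rehearsal, Rhythm Mixing & Tech Rehearsal, Tech Mixing & Tech Rehearsal — 7 in total.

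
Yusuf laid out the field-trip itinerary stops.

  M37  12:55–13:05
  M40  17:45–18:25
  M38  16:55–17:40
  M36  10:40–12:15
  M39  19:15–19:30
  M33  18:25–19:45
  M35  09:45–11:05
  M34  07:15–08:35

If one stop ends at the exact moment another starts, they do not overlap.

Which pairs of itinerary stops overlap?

Check each pair: they overlap iff neither finishes before the other starts.
Sorted by start: M34, M35, M36, M37, M38, M40, M33, M39.
M35 starts after M34 ends, so nothing later overlaps M34 either.
M36 starts before M35 ends → M35 and M36 overlap.
M37 starts after M35 ends, so nothing later overlaps M35 either.
M37 starts after M36 ends, so nothing later overlaps M36 either.
M38 starts after M37 ends, so nothing later overlaps M37 either.
M40 starts after M38 ends, so nothing later overlaps M38 either.
M33 starts exactly when M40 ends (back-to-back, no overlap), so nothing later overlaps M40 either.
M39 starts before M33 ends → M33 and M39 overlap.

M33 & M39, M35 & M36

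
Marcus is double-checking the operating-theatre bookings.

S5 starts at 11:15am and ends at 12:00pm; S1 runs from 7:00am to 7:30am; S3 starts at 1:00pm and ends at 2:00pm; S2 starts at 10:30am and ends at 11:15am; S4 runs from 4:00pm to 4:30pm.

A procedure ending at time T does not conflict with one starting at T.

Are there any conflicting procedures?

Two intervals overlap when each starts before the other ends.
Sorted by start: S1, S2, S5, S3, S4.
S2 starts after S1 ends, so nothing later overlaps S1 either.
S5 starts exactly when S2 ends (back-to-back, no overlap), so nothing later overlaps S2 either.
S3 starts after S5 ends, so nothing later overlaps S5 either.
S4 starts after S3 ends.
Every pair is clear; the schedule has no overlaps.

No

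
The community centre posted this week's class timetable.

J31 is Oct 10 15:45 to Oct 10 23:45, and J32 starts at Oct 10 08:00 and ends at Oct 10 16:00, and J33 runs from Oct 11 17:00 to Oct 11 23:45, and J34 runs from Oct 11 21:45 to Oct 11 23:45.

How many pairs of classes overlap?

Check each pair: they overlap iff neither finishes before the other starts.
Sorted by start: J32, J31, J33, J34.
J31 starts before J32 ends → J32 and J31 overlap.
J33 starts after J32 ends, so nothing later overlaps J32 either.
J33 starts after J31 ends, so nothing later overlaps J31 either.
J34 starts before J33 ends → J33 and J34 overlap.
Overlapping pairs: J31 & J32, J33 & J34 — 2 in total.

2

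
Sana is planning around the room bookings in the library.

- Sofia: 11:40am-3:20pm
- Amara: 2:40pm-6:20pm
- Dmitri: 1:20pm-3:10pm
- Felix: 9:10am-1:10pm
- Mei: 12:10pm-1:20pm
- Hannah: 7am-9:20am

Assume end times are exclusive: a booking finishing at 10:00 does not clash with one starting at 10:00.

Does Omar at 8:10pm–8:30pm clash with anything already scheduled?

No — it doesn't clash with anything

Hannah: ends 9:20am at or before Omar starts 8:10pm → clear.
Felix: ends 1:10pm at or before Omar starts 8:10pm → clear.
Sofia: ends 3:20pm at or before Omar starts 8:10pm → clear.
Mei: ends 1:20pm at or before Omar starts 8:10pm → clear.
Dmitri: ends 3:10pm at or before Omar starts 8:10pm → clear.
Amara: ends 6:20pm at or before Omar starts 8:10pm → clear.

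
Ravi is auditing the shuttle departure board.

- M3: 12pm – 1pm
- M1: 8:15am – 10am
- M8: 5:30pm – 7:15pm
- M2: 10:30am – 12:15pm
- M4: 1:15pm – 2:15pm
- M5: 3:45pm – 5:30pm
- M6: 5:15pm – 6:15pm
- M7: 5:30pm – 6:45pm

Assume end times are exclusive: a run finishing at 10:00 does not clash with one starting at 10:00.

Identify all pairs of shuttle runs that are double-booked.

M2 & M3, M5 & M6, M6 & M7, M6 & M8, M7 & M8

Sorted by start: M1, M2, M3, M4, M5, M6, M7, M8.
M2 starts after M1 ends, so M1 has no further overlaps.
M3 starts before M2 ends → M2 and M3 overlap.
M4 starts after M2 ends, so M2 has no further overlaps.
M4 starts after M3 ends, so M3 has no further overlaps.
M5 starts after M4 ends, so M4 has no further overlaps.
M6 starts before M5 ends → M5 and M6 overlap.
M7 starts exactly when M5 ends (back-to-back, no overlap), so M5 has no further overlaps.
M7 starts before M6 ends → M6 and M7 overlap.
M8 starts before M6 ends → M6 and M8 overlap.
M8 starts before M7 ends → M7 and M8 overlap.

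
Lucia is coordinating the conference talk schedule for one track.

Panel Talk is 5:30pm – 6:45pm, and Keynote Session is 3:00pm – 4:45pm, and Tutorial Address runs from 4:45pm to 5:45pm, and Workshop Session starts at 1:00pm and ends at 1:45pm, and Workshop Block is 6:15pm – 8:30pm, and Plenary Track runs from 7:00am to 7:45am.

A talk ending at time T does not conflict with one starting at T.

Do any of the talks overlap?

Sorted by start: Plenary Track, Workshop Session, Keynote Session, Tutorial Address, Panel Talk, Workshop Block.
Workshop Session starts after Plenary Track ends, so Plenary Track has no further overlaps.
Keynote Session starts after Workshop Session ends, so Workshop Session has no further overlaps.
Tutorial Address starts exactly when Keynote Session ends (back-to-back, no overlap), so Keynote Session has no further overlaps.
Panel Talk starts before Tutorial Address ends → Tutorial Address and Panel Talk overlap.
That's a conflict, so the schedule is not conflict-free.

Yes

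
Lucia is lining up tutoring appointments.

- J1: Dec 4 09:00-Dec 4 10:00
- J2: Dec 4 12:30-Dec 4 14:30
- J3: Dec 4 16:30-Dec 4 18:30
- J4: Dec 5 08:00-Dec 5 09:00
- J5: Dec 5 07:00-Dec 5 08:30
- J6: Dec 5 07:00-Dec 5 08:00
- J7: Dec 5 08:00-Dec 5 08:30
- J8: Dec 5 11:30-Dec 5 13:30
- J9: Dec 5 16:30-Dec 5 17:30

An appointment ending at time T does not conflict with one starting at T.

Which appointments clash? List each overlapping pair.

Sorted by start: J1, J2, J3, J5, J6, J4, J7, J8, J9.
J2 starts after J1 ends — done with J1.
J3 starts after J2 ends — done with J2.
J5 starts after J3 ends — done with J3.
J6 starts before J5 ends → J5 and J6 overlap.
J4 starts before J5 ends → J5 and J4 overlap.
J7 starts before J5 ends → J5 and J7 overlap.
J8 starts after J5 ends — done with J5.
J4 starts exactly when J6 ends (back-to-back, no overlap) — done with J6.
J7 starts before J4 ends → J4 and J7 overlap.
J8 starts after J4 ends — done with J4.
J8 starts after J7 ends — done with J7.
J9 starts after J8 ends.

J4 & J5, J4 & J7, J5 & J6, J5 & J7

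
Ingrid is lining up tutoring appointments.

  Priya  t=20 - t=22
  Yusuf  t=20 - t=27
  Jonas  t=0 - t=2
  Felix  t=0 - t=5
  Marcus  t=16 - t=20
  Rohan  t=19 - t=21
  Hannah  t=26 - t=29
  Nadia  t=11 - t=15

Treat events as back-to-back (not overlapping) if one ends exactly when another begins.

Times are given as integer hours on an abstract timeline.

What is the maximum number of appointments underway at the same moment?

3

Walk through starts and ends in time order (an end at T is processed before a start at T):
t=0 start Felix → 1
t=0 start Jonas → 2
t=2 end Jonas → 1
t=5 end Felix → 0
t=11 start Nadia → 1
t=15 end Nadia → 0
t=16 start Marcus → 1
t=19 start Rohan → 2
t=20 end Marcus → 1
t=20 start Priya → 2
t=20 start Yusuf → 3
t=21 end Rohan → 2
t=22 end Priya → 1
t=26 start Hannah → 2
t=27 end Yusuf → 1
t=29 end Hannah → 0
Peak is 3, at t=20 (Priya, Rohan, Yusuf).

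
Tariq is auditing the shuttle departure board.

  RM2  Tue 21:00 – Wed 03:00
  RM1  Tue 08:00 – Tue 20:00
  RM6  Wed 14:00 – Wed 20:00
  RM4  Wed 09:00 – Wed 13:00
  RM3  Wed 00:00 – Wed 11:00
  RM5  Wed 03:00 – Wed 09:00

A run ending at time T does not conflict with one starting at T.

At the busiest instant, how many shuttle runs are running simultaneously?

2

Sort all start/end points and keep a running count:
Tue 08:00 start RM1 → 1
Tue 20:00 end RM1 → 0
Tue 21:00 start RM2 → 1
Wed 00:00 start RM3 → 2
Wed 03:00 end RM2 → 1
Wed 03:00 start RM5 → 2
Wed 09:00 end RM5 → 1
Wed 09:00 start RM4 → 2
Wed 11:00 end RM3 → 1
Wed 13:00 end RM4 → 0
Wed 14:00 start RM6 → 1
Wed 20:00 end RM6 → 0
Peak is 2, at Wed 00:00 (RM2, RM3).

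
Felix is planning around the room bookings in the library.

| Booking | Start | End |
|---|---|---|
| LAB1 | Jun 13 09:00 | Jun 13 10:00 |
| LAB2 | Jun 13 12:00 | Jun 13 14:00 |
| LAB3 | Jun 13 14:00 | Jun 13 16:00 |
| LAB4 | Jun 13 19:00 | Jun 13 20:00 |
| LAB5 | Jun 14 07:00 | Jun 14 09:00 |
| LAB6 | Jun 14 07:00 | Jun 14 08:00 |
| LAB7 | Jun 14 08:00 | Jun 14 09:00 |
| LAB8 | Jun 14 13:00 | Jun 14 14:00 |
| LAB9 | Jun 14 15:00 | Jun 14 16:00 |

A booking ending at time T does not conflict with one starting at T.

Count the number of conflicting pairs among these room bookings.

Sorted by start: LAB1, LAB2, LAB3, LAB4, LAB5, LAB6, LAB7, LAB8, LAB9.
LAB2 starts after LAB1 ends; LAB1 is clear from here.
LAB3 starts exactly when LAB2 ends (back-to-back, no overlap); LAB2 is clear from here.
LAB4 starts after LAB3 ends; LAB3 is clear from here.
LAB5 starts after LAB4 ends; LAB4 is clear from here.
LAB6 starts before LAB5 ends → LAB5 and LAB6 overlap.
LAB7 starts before LAB5 ends → LAB5 and LAB7 overlap.
LAB8 starts after LAB5 ends; LAB5 is clear from here.
LAB7 starts exactly when LAB6 ends (back-to-back, no overlap); LAB6 is clear from here.
LAB8 starts after LAB7 ends; LAB7 is clear from here.
LAB9 starts after LAB8 ends.
Overlapping pairs: LAB5 & LAB6, LAB5 & LAB7 — 2 in total.

2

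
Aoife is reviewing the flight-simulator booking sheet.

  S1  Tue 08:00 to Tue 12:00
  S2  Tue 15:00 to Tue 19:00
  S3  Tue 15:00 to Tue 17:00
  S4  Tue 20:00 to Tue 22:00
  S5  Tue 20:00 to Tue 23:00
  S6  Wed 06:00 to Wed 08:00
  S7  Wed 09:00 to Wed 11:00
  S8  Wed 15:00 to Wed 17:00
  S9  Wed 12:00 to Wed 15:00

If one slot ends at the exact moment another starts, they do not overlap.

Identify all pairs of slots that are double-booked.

S2 & S3, S4 & S5

Sorted by start: S1, S2, S3, S4, S5, S6, S7, S9, S8.
S2 starts after S1 ends, so nothing later overlaps S1 either.
S3 starts before S2 ends → S2 and S3 overlap.
S4 starts after S2 ends, so nothing later overlaps S2 either.
S4 starts after S3 ends, so nothing later overlaps S3 either.
S5 starts before S4 ends → S4 and S5 overlap.
S6 starts after S4 ends, so nothing later overlaps S4 either.
S6 starts after S5 ends, so nothing later overlaps S5 either.
S7 starts after S6 ends, so nothing later overlaps S6 either.
S9 starts after S7 ends, so nothing later overlaps S7 either.
S8 starts exactly when S9 ends (back-to-back, no overlap).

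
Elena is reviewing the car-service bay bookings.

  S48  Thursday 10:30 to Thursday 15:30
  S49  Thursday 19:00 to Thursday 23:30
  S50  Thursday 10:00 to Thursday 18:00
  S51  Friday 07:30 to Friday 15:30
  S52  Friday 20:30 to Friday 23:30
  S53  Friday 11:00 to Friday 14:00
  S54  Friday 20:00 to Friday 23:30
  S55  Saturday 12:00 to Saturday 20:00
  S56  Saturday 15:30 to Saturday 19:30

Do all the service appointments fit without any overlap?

Sorted by start: S50, S48, S49, S51, S53, S54, S52, S55, S56.
S48 starts before S50 ends → S50 and S48 overlap.
That's a conflict, so the schedule is not conflict-free.

No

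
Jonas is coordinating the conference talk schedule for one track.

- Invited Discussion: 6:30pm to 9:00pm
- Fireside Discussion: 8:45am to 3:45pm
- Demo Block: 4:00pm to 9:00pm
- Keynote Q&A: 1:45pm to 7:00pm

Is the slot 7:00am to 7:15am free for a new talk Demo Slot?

Fireside Discussion: starts 8:45am at or after Demo Slot ends 7:15am → clear.
Keynote Q&A: starts 1:45pm at or after Demo Slot ends 7:15am → clear.
Demo Block: starts 4:00pm at or after Demo Slot ends 7:15am → clear.
Invited Discussion: starts 6:30pm at or after Demo Slot ends 7:15am → clear.

Yes — the slot is free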